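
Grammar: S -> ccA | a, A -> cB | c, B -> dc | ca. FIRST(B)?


Per alternative of B: FIRST(dc) = {d}; FIRST(ca) = {c}
FIRST(B) = {c, d}


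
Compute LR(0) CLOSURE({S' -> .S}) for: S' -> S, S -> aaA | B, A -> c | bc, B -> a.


Start: S' -> .S
For each item with dot before a nonterminal B, add B -> .γ for every B-production
Closure: [S' -> .S, S -> .aaA, S -> .B, B -> .a]


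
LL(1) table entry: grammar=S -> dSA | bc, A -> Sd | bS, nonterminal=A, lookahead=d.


For [A, d]: 'd' ∈ FIRST(Sd)
Entry: A -> Sd


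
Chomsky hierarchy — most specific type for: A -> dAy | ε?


Single nonterminal LHS, but d^n y^n is not regular
Classification: Type 2 (Context-Free)


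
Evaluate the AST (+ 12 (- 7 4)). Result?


Evaluate inner: (- 7 4) = 3
Evaluate root: (+ 12 3) = 15
Result: 15


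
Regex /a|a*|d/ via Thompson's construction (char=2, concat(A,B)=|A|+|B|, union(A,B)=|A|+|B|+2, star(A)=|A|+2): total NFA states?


Syntax tree has 3 char leaf(s), 2 union(s), 1 star(s)
chars contribute 3×2 = 6; each union adds +2; each star adds +2
Total: 6 + 4 + 2 = 12 states


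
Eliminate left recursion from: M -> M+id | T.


Left-recursive alternatives: M+id; non-recursive: T
Introduce M': M -> TM', M' -> +idM' | ε


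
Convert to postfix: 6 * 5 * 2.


Left to right (same or higher precedence on left)
Postfix: 6 5 * 2 *


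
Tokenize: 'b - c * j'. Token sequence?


Scan left to right, longest-match per lexeme
Tokens: ID(b), OP(-), ID(c), OP(*), ID(j)


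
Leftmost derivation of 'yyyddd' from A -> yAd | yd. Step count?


Derivation: A => yAd => yyAdd => yyyddd
Steps: 3


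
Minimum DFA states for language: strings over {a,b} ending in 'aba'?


Track the longest suffix of input matching a prefix of 'aba': 4 classes (prefixes of length 0..3)
Minimal DFA: 4 states


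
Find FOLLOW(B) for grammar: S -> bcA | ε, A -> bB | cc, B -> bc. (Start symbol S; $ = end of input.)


$ ∈ FOLLOW(S). For each A -> αBβ: add FIRST(β)\{ε} to FOLLOW(B); if β nullable, add FOLLOW(A).
FOLLOW(B) = {$}


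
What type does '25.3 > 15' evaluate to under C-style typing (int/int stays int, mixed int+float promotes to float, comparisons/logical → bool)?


Operand types: float > int
Rule: comparison yields bool
Result type: bool


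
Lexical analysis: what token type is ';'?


Pattern: delimiter/punctuation
Type: PUNCTUATION


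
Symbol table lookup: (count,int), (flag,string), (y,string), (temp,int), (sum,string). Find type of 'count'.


Lookup 'count' → type int


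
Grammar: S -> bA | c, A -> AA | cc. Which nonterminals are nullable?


A nonterminal is nullable iff some alternative derives ε (directly, or every symbol in it is nullable)
Nullable: {}


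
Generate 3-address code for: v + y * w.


Break into single-operator statements:
t1 = y * w
t2 = v + t1


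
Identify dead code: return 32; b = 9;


statement follows a return and is unreachable
Dead: 'b = 9'


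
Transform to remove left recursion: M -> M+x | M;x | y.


Left-recursive alternatives: M+x, M;x; non-recursive: y
Introduce M': M -> yM', M' -> +xM' | ;xM' | ε


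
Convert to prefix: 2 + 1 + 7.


left-to-right (same/higher precedence on left): tree is (+ (+ 2 1) 7)
Prefix: + + 2 1 7


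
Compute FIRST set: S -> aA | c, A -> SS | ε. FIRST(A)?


Per alternative of A: FIRST(SS) = {a, c}; FIRST(ε) = {ε}
FIRST(A) = {a, c, ε}


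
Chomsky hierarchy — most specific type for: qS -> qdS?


LHS has context (more than one symbol) and |LHS| ≤ |RHS|
Classification: Type 1 (Context-Sensitive)


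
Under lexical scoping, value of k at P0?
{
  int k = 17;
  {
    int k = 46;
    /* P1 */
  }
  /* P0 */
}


k declared in the same block as P0
k = 17


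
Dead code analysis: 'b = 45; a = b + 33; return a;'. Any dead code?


b is read by a's definition; a is returned
No dead code


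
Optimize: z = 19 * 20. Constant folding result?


19 * 20 = 380 at compile time
Optimized: z = 380


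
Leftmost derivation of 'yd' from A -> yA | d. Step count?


Derivation: A => yA => yd
Steps: 2


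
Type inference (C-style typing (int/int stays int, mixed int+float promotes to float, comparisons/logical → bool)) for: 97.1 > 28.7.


Operand types: float > float
Rule: comparison yields bool
Result type: bool


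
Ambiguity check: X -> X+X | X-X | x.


'x+x-x' has two parse trees (no precedence encoded between + and -)
Ambiguous


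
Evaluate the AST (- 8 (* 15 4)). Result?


Evaluate inner: (* 15 4) = 60
Evaluate root: (- 8 60) = -52
Result: -52


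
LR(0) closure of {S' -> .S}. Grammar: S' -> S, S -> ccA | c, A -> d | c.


Start: S' -> .S
For each item with dot before a nonterminal B, add B -> .γ for every B-production
Closure: [S' -> .S, S -> .ccA, S -> .c]


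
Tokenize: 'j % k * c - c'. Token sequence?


Scan left to right, longest-match per lexeme
Tokens: ID(j), OP(%), ID(k), OP(*), ID(c), OP(-), ID(c)


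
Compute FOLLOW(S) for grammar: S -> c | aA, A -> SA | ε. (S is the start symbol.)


$ ∈ FOLLOW(S). For each A -> αBβ: add FIRST(β)\{ε} to FOLLOW(B); if β nullable, add FOLLOW(A).
FOLLOW(S) = {$, a, c}


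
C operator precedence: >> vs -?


'-' is additive (level 9); '>>' is shift (level 8)
Higher level binds tighter
'-' has higher precedence than '>>'


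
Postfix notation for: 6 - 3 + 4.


Left to right (same or higher precedence on left)
Postfix: 6 3 - 4 +


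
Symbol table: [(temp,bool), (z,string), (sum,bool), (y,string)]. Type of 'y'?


Lookup 'y' → type string


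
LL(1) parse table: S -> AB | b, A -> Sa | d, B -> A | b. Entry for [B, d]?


For [B, d]: 'd' ∈ FIRST(A)
Entry: B -> A


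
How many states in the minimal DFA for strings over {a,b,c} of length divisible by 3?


Track length mod 3: states 0..2, accept at 0
Minimal DFA: 3 states


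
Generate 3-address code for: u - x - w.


Break into single-operator statements:
t1 = u - x
t2 = t1 - w


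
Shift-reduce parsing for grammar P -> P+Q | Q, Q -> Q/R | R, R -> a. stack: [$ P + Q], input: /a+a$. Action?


'/' can extend Q; shift to build Q -> Q/R
Action: shift


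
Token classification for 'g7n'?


Pattern: letter/underscore followed by alphanumerics, not a keyword
Type: IDENTIFIER


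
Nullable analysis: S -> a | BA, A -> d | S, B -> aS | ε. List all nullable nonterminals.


A nonterminal is nullable iff some alternative derives ε (directly, or every symbol in it is nullable)
Nullable: {B}


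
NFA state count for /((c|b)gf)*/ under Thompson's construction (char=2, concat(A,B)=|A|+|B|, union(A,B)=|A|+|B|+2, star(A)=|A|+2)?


Syntax tree has 4 char leaf(s), 1 union(s), 1 star(s)
chars contribute 4×2 = 8; each union adds +2; each star adds +2
Total: 8 + 2 + 2 = 12 states


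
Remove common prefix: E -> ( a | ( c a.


Common prefix: '('
Factored: E -> ( E', E' -> a | c a


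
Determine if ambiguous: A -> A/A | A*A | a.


'a/a*a' has two parse trees (no precedence encoded between / and *)
Ambiguous


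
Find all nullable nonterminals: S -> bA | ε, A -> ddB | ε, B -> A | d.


A nonterminal is nullable iff some alternative derives ε (directly, or every symbol in it is nullable)
Nullable: {A, B, S}


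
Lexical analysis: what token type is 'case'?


Pattern: reserved word
Type: KEYWORD


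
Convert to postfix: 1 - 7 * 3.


* has higher precedence, evaluate 7*3 first
Postfix: 1 7 3 * -


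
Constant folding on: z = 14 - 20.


14 - 20 = -6 at compile time
Optimized: z = -6


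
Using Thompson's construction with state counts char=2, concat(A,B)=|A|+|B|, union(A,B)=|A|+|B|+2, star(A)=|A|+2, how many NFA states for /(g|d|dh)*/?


Syntax tree has 4 char leaf(s), 2 union(s), 1 star(s)
chars contribute 4×2 = 8; each union adds +2; each star adds +2
Total: 8 + 4 + 2 = 14 states


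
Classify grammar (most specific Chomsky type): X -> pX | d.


Right-linear: every RHS is a terminal or a terminal followed by one nonterminal
Classification: Type 3 (Regular)


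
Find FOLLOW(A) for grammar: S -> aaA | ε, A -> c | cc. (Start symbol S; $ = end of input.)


$ ∈ FOLLOW(S). For each A -> αBβ: add FIRST(β)\{ε} to FOLLOW(B); if β nullable, add FOLLOW(A).
FOLLOW(A) = {$}


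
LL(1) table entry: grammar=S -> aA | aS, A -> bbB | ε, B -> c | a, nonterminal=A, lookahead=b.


For [A, b]: 'b' ∈ FIRST(bbB)
Entry: A -> bbB


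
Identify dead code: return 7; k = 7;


statement follows a return and is unreachable
Dead: 'k = 7'


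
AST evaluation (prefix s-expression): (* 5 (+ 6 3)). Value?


Evaluate inner: (+ 6 3) = 9
Evaluate root: (* 5 9) = 45
Result: 45


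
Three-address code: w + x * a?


Break into single-operator statements:
t1 = x * a
t2 = w + t1


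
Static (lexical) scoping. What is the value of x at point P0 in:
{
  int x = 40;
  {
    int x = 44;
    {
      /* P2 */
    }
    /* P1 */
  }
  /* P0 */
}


x declared in the same block as P0
x = 40


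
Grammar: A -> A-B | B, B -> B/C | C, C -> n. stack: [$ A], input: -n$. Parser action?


shift '-' to continue A -> A-B
Action: shift


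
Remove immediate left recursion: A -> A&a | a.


Left-recursive alternatives: A&a; non-recursive: a
Introduce A': A -> aA', A' -> &aA' | ε


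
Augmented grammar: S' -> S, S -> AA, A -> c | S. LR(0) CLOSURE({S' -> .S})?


Start: S' -> .S
For each item with dot before a nonterminal B, add B -> .γ for every B-production
Closure: [S' -> .S, S -> .AA, A -> .c, A -> .S]


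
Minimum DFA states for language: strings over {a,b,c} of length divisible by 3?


Track length mod 3: states 0..2, accept at 0
Minimal DFA: 3 states


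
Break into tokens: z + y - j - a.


Scan left to right, longest-match per lexeme
Tokens: ID(z), OP(+), ID(y), OP(-), ID(j), OP(-), ID(a)


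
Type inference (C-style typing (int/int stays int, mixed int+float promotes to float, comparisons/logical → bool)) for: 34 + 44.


Operand types: int + int
Rule: mixed int/float promotes to float; int/int stays int
Result type: int


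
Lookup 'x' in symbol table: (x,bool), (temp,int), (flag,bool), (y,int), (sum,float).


Lookup 'x' → type bool


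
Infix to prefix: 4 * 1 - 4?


left-to-right (same/higher precedence on left): tree is (- (* 4 1) 4)
Prefix: - * 4 1 4


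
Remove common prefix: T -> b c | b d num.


Common prefix: 'b'
Factored: T -> b T', T' -> c | d num


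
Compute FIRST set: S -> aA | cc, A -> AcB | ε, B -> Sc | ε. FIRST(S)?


Per alternative of S: FIRST(aA) = {a}; FIRST(cc) = {c}
FIRST(S) = {a, c}


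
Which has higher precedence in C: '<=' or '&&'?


'<=' is relational (level 7); '&&' is logical AND (level 2)
Higher level binds tighter
'<=' has higher precedence than '&&'


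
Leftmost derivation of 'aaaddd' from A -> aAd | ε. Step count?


Derivation: A => aAd => aaAdd => aaaAddd => aaaddd
Steps: 4


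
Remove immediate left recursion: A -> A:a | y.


Left-recursive alternatives: A:a; non-recursive: y
Introduce A': A -> yA', A' -> :aA' | ε


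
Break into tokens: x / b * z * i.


Scan left to right, longest-match per lexeme
Tokens: ID(x), OP(/), ID(b), OP(*), ID(z), OP(*), ID(i)


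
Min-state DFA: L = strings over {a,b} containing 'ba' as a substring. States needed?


KMP-style automaton: 2 progress states + 1 absorbing accept = 3
Minimal DFA: 3 states


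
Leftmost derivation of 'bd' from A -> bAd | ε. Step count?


Derivation: A => bAd => bd
Steps: 2


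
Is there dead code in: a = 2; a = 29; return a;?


first assignment to a is overwritten before any read
Dead: 'a = 2'


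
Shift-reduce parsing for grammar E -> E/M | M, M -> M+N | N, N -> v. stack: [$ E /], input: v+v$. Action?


no handle ('E/' is not any RHS); shift 'v'
Action: shift


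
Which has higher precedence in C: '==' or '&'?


'==' is equality (level 6); '&' is bitwise AND (level 5)
Higher level binds tighter
'==' has higher precedence than '&'


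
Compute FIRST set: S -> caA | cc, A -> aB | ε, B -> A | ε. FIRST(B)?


Per alternative of B: FIRST(A) = {a, ε}; FIRST(ε) = {ε}
FIRST(B) = {a, ε}


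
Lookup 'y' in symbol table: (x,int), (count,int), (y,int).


Lookup 'y' → type int


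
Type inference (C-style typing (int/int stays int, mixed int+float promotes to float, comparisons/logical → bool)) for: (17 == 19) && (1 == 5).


Operand types: bool && bool
Rule: logical operators take bool operands and yield bool
Result type: bool


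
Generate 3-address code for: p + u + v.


Break into single-operator statements:
t1 = p + u
t2 = t1 + v


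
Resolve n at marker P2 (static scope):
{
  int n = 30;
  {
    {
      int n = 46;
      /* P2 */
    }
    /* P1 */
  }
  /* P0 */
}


n declared in the same block as P2
n = 46


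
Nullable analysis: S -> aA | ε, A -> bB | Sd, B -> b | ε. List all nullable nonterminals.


A nonterminal is nullable iff some alternative derives ε (directly, or every symbol in it is nullable)
Nullable: {B, S}


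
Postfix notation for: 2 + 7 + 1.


Left to right (same or higher precedence on left)
Postfix: 2 7 + 1 +


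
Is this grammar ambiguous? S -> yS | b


right-linear, alternatives start with distinct terminals 'y' vs 'b': unique leftmost derivation
Unambiguous


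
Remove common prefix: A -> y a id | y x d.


Common prefix: 'y'
Factored: A -> y A', A' -> a id | x d


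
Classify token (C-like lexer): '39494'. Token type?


Pattern: digits only
Type: INTEGER_LITERAL


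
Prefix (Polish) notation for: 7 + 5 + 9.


left-to-right (same/higher precedence on left): tree is (+ (+ 7 5) 9)
Prefix: + + 7 5 9


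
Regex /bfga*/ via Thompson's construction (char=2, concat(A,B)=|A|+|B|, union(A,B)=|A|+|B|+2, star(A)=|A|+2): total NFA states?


Syntax tree has 4 char leaf(s), 0 union(s), 1 star(s)
chars contribute 4×2 = 8; each union adds +2; each star adds +2
Total: 8 + 0 + 2 = 10 states


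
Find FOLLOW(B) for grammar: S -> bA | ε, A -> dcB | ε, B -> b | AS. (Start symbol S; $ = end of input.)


$ ∈ FOLLOW(S). For each A -> αBβ: add FIRST(β)\{ε} to FOLLOW(B); if β nullable, add FOLLOW(A).
FOLLOW(B) = {$, b}


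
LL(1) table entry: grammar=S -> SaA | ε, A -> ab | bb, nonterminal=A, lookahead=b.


For [A, b]: 'b' ∈ FIRST(bb)
Entry: A -> bb


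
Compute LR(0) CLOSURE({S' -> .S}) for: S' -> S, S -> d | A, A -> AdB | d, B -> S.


Start: S' -> .S
For each item with dot before a nonterminal B, add B -> .γ for every B-production
Closure: [S' -> .S, S -> .d, S -> .A, A -> .AdB, A -> .d]


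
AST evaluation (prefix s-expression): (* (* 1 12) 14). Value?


Evaluate inner: (* 1 12) = 12
Evaluate root: (* 12 14) = 168
Result: 168


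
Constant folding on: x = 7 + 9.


7 + 9 = 16 at compile time
Optimized: x = 16


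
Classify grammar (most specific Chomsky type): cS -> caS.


LHS has context (more than one symbol) and |LHS| ≤ |RHS|
Classification: Type 1 (Context-Sensitive)


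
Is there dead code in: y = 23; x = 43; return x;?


y is assigned but never read
Dead: 'y = 23'


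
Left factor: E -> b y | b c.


Common prefix: 'b'
Factored: E -> b E', E' -> y | c


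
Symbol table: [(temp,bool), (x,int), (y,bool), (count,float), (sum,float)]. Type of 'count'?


Lookup 'count' → type float


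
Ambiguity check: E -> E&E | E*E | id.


'id&id*id' has two parse trees (no precedence encoded between & and *)
Ambiguous


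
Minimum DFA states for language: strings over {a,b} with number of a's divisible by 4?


Track (count of a) mod 4: states 0..3, accept at 0
Minimal DFA: 4 states


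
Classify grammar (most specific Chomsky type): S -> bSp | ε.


Single nonterminal LHS, but b^n p^n is not regular
Classification: Type 2 (Context-Free)


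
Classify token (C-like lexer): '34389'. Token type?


Pattern: digits only
Type: INTEGER_LITERAL


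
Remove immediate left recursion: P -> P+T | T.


Left-recursive alternatives: P+T; non-recursive: T
Introduce P': P -> TP', P' -> +TP' | ε


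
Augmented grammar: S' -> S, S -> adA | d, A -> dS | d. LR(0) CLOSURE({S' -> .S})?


Start: S' -> .S
For each item with dot before a nonterminal B, add B -> .γ for every B-production
Closure: [S' -> .S, S -> .adA, S -> .d]


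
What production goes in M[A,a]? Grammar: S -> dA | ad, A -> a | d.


For [A, a]: 'a' ∈ FIRST(a)
Entry: A -> a


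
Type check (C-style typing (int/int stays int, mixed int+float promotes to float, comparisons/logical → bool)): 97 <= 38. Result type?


Operand types: int <= int
Rule: comparison yields bool
Result type: bool


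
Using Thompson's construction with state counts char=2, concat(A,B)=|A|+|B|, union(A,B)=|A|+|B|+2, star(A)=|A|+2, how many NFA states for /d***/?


Syntax tree has 1 char leaf(s), 0 union(s), 3 star(s)
chars contribute 1×2 = 2; each union adds +2; each star adds +2
Total: 2 + 0 + 6 = 8 states


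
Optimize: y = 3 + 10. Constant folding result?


3 + 10 = 13 at compile time
Optimized: y = 13


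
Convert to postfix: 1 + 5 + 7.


Left to right (same or higher precedence on left)
Postfix: 1 5 + 7 +


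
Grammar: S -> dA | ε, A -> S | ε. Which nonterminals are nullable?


A nonterminal is nullable iff some alternative derives ε (directly, or every symbol in it is nullable)
Nullable: {A, S}


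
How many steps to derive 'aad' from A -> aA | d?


Derivation: A => aA => aaA => aad
Steps: 3


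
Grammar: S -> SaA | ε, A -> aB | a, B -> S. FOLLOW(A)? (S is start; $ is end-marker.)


$ ∈ FOLLOW(S). For each A -> αBβ: add FIRST(β)\{ε} to FOLLOW(B); if β nullable, add FOLLOW(A).
FOLLOW(A) = {$, a}


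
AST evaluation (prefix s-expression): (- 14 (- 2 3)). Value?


Evaluate inner: (- 2 3) = -1
Evaluate root: (- 14 -1) = 15
Result: 15


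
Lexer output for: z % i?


Scan left to right, longest-match per lexeme
Tokens: ID(z), OP(%), ID(i)


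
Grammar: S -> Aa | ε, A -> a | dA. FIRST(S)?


Per alternative of S: FIRST(Aa) = {a, d}; FIRST(ε) = {ε}
FIRST(S) = {a, d, ε}


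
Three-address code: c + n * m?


Break into single-operator statements:
t1 = n * m
t2 = c + t1


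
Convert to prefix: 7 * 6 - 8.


left-to-right (same/higher precedence on left): tree is (- (* 7 6) 8)
Prefix: - * 7 6 8


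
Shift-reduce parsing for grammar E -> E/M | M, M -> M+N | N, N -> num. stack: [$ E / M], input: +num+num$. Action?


'+' can extend M; shift to build M -> M+N
Action: shift


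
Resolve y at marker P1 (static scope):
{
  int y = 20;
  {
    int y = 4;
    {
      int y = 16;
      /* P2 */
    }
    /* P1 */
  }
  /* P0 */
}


y declared in the same block as P1
y = 4


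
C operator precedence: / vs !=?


'/' is multiplicative (level 10); '!=' is equality (level 6)
Higher level binds tighter
'/' has higher precedence than '!='


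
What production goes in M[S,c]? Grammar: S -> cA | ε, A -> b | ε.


For [S, c]: 'c' ∈ FIRST(cA)
Entry: S -> cA


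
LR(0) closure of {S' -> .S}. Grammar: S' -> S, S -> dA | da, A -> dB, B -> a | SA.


Start: S' -> .S
For each item with dot before a nonterminal B, add B -> .γ for every B-production
Closure: [S' -> .S, S -> .dA, S -> .da]


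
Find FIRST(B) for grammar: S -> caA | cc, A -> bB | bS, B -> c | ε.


Per alternative of B: FIRST(c) = {c}; FIRST(ε) = {ε}
FIRST(B) = {c, ε}


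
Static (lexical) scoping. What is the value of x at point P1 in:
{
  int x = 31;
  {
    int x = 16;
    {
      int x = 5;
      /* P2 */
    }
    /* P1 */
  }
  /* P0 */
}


x declared in the same block as P1
x = 16


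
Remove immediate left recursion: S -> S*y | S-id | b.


Left-recursive alternatives: S*y, S-id; non-recursive: b
Introduce S': S -> bS', S' -> *yS' | -idS' | ε


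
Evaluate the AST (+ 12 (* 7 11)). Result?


Evaluate inner: (* 7 11) = 77
Evaluate root: (+ 12 77) = 89
Result: 89


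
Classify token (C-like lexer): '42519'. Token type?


Pattern: digits only
Type: INTEGER_LITERAL


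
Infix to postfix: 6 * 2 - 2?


Left to right (same or higher precedence on left)
Postfix: 6 2 * 2 -


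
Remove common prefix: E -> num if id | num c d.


Common prefix: 'num'
Factored: E -> num E', E' -> if id | c d


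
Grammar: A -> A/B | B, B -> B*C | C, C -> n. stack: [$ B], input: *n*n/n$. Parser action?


shift '*' to continue B -> B*C
Action: shift


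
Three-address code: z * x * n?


Break into single-operator statements:
t1 = z * x
t2 = t1 * n


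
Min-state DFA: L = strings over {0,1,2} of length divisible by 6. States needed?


Track length mod 6: states 0..5, accept at 0
Minimal DFA: 6 states


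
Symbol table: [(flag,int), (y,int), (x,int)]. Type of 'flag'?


Lookup 'flag' → type int


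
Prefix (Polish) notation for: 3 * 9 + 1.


left-to-right (same/higher precedence on left): tree is (+ (* 3 9) 1)
Prefix: + * 3 9 1


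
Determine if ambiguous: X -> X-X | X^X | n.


'n-n^n' has two parse trees (no precedence encoded between - and ^)
Ambiguous


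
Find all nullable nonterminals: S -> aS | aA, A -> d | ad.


A nonterminal is nullable iff some alternative derives ε (directly, or every symbol in it is nullable)
Nullable: {}


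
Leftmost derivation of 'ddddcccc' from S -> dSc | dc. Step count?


Derivation: S => dSc => ddScc => dddSccc => ddddcccc
Steps: 4


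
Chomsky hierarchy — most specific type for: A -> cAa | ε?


Single nonterminal LHS, but c^n a^n is not regular
Classification: Type 2 (Context-Free)


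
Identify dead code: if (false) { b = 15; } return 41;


condition is constant false, so the whole block is unreachable
Dead: 'if (false) { b = 15; }'


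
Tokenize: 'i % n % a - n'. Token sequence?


Scan left to right, longest-match per lexeme
Tokens: ID(i), OP(%), ID(n), OP(%), ID(a), OP(-), ID(n)


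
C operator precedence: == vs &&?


'==' is equality (level 6); '&&' is logical AND (level 2)
Higher level binds tighter
'==' has higher precedence than '&&'


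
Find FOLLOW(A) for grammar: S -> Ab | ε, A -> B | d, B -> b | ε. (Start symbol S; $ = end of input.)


$ ∈ FOLLOW(S). For each A -> αBβ: add FIRST(β)\{ε} to FOLLOW(B); if β nullable, add FOLLOW(A).
FOLLOW(A) = {b}


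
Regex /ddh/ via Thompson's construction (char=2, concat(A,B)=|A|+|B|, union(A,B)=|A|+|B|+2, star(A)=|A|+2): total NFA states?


Syntax tree has 3 char leaf(s), 0 union(s), 0 star(s)
chars contribute 3×2 = 6; each union adds +2; each star adds +2
Total: 6 + 0 + 0 = 6 states


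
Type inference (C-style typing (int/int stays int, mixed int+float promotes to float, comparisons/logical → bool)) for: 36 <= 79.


Operand types: int <= int
Rule: comparison yields bool
Result type: bool


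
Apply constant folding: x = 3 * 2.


3 * 2 = 6 at compile time
Optimized: x = 6


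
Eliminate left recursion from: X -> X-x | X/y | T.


Left-recursive alternatives: X-x, X/y; non-recursive: T
Introduce X': X -> TX', X' -> -xX' | /yX' | ε


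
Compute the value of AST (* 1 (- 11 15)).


Evaluate inner: (- 11 15) = -4
Evaluate root: (* 1 -4) = -4
Result: -4


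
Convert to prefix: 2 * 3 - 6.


left-to-right (same/higher precedence on left): tree is (- (* 2 3) 6)
Prefix: - * 2 3 6


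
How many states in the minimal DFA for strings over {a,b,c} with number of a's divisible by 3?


Track (count of a) mod 3: states 0..2, accept at 0
Minimal DFA: 3 states


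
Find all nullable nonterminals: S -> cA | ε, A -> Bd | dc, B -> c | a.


A nonterminal is nullable iff some alternative derives ε (directly, or every symbol in it is nullable)
Nullable: {S}


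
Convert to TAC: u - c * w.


Break into single-operator statements:
t1 = c * w
t2 = u - t1


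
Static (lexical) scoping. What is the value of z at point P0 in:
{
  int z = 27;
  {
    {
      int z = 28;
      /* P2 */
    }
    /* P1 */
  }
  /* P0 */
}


z declared in the same block as P0
z = 27


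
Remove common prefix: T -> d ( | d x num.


Common prefix: 'd'
Factored: T -> d T', T' -> ( | x num


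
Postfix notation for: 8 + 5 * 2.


* has higher precedence, evaluate 5*2 first
Postfix: 8 5 2 * +


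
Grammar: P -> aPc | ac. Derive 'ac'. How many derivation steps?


Derivation: P => ac
Steps: 1


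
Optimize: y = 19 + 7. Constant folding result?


19 + 7 = 26 at compile time
Optimized: y = 26


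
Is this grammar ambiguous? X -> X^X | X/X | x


'x^x/x' has two parse trees (no precedence encoded between ^ and /)
Ambiguous


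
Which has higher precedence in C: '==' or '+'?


'+' is additive (level 9); '==' is equality (level 6)
Higher level binds tighter
'+' has higher precedence than '=='


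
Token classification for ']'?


Pattern: delimiter/punctuation
Type: PUNCTUATION


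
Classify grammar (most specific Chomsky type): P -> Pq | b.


Left-linear: every RHS is a terminal or one nonterminal followed by a terminal
Classification: Type 3 (Regular)


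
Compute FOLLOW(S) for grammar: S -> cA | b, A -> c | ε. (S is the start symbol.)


$ ∈ FOLLOW(S). For each A -> αBβ: add FIRST(β)\{ε} to FOLLOW(B); if β nullable, add FOLLOW(A).
FOLLOW(S) = {$}


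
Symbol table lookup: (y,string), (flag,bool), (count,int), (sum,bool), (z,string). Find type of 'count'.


Lookup 'count' → type int


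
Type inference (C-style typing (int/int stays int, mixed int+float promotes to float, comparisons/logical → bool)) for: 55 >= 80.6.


Operand types: int >= float
Rule: comparison yields bool
Result type: bool


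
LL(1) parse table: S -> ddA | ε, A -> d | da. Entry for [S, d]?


For [S, d]: 'd' ∈ FIRST(ddA)
Entry: S -> ddA


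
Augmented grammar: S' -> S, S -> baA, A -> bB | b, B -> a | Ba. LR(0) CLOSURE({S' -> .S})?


Start: S' -> .S
For each item with dot before a nonterminal B, add B -> .γ for every B-production
Closure: [S' -> .S, S -> .baA]


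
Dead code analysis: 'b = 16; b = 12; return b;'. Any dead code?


first assignment to b is overwritten before any read
Dead: 'b = 16'


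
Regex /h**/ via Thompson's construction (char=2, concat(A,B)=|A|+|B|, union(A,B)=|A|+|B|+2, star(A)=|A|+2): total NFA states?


Syntax tree has 1 char leaf(s), 0 union(s), 2 star(s)
chars contribute 1×2 = 2; each union adds +2; each star adds +2
Total: 2 + 0 + 4 = 6 states


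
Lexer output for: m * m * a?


Scan left to right, longest-match per lexeme
Tokens: ID(m), OP(*), ID(m), OP(*), ID(a)


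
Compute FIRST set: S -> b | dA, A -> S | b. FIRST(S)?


Per alternative of S: FIRST(b) = {b}; FIRST(dA) = {d}
FIRST(S) = {b, d}


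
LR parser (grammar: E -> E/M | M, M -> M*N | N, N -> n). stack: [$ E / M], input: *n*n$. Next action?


'*' can extend M; shift to build M -> M*N
Action: shift


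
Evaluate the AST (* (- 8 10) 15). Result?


Evaluate inner: (- 8 10) = -2
Evaluate root: (* -2 15) = -30
Result: -30


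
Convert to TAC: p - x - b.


Break into single-operator statements:
t1 = p - x
t2 = t1 - b


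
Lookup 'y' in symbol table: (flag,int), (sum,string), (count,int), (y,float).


Lookup 'y' → type float


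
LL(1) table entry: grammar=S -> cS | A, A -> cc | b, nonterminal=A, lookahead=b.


For [A, b]: 'b' ∈ FIRST(b)
Entry: A -> b


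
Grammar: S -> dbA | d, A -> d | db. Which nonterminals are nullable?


A nonterminal is nullable iff some alternative derives ε (directly, or every symbol in it is nullable)
Nullable: {}


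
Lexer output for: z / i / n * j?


Scan left to right, longest-match per lexeme
Tokens: ID(z), OP(/), ID(i), OP(/), ID(n), OP(*), ID(j)


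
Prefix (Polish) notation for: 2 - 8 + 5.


left-to-right (same/higher precedence on left): tree is (+ (- 2 8) 5)
Prefix: + - 2 8 5


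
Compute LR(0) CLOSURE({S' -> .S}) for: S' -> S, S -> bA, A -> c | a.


Start: S' -> .S
For each item with dot before a nonterminal B, add B -> .γ for every B-production
Closure: [S' -> .S, S -> .bA]


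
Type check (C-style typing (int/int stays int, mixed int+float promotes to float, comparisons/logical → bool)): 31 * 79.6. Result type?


Operand types: int * float
Rule: mixed int/float promotes to float; int/int stays int
Result type: float


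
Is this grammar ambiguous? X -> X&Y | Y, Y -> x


precedence layered via separate nonterminal Y: deterministic
Unambiguous


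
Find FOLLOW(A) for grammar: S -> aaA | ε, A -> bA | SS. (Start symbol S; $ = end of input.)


$ ∈ FOLLOW(S). For each A -> αBβ: add FIRST(β)\{ε} to FOLLOW(B); if β nullable, add FOLLOW(A).
FOLLOW(A) = {$, a}


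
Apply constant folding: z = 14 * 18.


14 * 18 = 252 at compile time
Optimized: z = 252


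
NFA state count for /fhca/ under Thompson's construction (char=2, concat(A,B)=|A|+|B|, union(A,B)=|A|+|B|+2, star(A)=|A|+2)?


Syntax tree has 4 char leaf(s), 0 union(s), 0 star(s)
chars contribute 4×2 = 8; each union adds +2; each star adds +2
Total: 8 + 0 + 0 = 8 states


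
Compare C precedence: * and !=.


'*' is multiplicative (level 10); '!=' is equality (level 6)
Higher level binds tighter
'*' has higher precedence than '!='


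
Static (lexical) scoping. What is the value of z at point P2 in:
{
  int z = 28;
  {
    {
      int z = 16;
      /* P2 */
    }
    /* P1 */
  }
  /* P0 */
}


z declared in the same block as P2
z = 16


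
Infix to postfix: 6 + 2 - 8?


Left to right (same or higher precedence on left)
Postfix: 6 2 + 8 -


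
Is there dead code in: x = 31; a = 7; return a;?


x is assigned but never read
Dead: 'x = 31'


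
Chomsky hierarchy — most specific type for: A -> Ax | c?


Left-linear: every RHS is a terminal or one nonterminal followed by a terminal
Classification: Type 3 (Regular)


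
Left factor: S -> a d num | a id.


Common prefix: 'a'
Factored: S -> a S', S' -> d num | id


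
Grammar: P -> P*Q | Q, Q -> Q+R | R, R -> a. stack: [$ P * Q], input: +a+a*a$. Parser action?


'+' can extend Q; shift to build Q -> Q+R
Action: shift


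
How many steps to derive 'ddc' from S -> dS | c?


Derivation: S => dS => ddS => ddc
Steps: 3


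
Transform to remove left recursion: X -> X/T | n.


Left-recursive alternatives: X/T; non-recursive: n
Introduce X': X -> nX', X' -> /TX' | ε


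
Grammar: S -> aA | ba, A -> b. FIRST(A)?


Per alternative of A: FIRST(b) = {b}
FIRST(A) = {b}


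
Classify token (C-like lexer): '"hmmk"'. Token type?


Pattern: double-quoted sequence
Type: STRING_LITERAL


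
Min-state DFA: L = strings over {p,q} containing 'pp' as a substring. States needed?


KMP-style automaton: 2 progress states + 1 absorbing accept = 3
Minimal DFA: 3 states


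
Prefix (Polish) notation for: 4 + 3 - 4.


left-to-right (same/higher precedence on left): tree is (- (+ 4 3) 4)
Prefix: - + 4 3 4


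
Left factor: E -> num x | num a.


Common prefix: 'num'
Factored: E -> num E', E' -> x | a


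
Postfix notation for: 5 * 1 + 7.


Left to right (same or higher precedence on left)
Postfix: 5 1 * 7 +


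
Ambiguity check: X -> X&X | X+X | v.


'v&v+v' has two parse trees (no precedence encoded between & and +)
Ambiguous


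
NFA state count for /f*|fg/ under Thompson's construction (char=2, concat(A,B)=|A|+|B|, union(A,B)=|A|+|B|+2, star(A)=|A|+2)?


Syntax tree has 3 char leaf(s), 1 union(s), 1 star(s)
chars contribute 3×2 = 6; each union adds +2; each star adds +2
Total: 6 + 2 + 2 = 10 states


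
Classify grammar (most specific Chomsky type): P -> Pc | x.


Left-linear: every RHS is a terminal or one nonterminal followed by a terminal
Classification: Type 3 (Regular)


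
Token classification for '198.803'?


Pattern: digits with a decimal point
Type: FLOAT_LITERAL


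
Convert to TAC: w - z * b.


Break into single-operator statements:
t1 = z * b
t2 = w - t1


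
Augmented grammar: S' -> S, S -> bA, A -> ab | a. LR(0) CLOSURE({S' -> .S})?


Start: S' -> .S
For each item with dot before a nonterminal B, add B -> .γ for every B-production
Closure: [S' -> .S, S -> .bA]


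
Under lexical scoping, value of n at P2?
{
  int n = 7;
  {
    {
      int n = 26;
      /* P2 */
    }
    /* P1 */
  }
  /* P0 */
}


n declared in the same block as P2
n = 26


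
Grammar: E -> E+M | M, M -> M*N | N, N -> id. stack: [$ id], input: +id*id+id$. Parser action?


'id' on top is the handle for N -> id
Action: reduce (N -> id)


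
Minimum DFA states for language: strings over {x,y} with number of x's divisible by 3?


Track (count of x) mod 3: states 0..2, accept at 0
Minimal DFA: 3 states


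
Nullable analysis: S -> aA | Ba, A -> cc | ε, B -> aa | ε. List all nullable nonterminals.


A nonterminal is nullable iff some alternative derives ε (directly, or every symbol in it is nullable)
Nullable: {A, B}


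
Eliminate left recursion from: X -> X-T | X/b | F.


Left-recursive alternatives: X-T, X/b; non-recursive: F
Introduce X': X -> FX', X' -> -TX' | /bX' | ε


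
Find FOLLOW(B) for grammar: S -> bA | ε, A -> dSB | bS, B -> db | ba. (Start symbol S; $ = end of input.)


$ ∈ FOLLOW(S). For each A -> αBβ: add FIRST(β)\{ε} to FOLLOW(B); if β nullable, add FOLLOW(A).
FOLLOW(B) = {$, b, d}


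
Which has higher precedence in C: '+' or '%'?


'%' is multiplicative (level 10); '+' is additive (level 9)
Higher level binds tighter
'%' has higher precedence than '+'


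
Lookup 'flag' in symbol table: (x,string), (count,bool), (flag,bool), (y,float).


Lookup 'flag' → type bool


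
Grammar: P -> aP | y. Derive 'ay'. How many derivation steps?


Derivation: P => aP => ay
Steps: 2


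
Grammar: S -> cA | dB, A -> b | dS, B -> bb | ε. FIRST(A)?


Per alternative of A: FIRST(b) = {b}; FIRST(dS) = {d}
FIRST(A) = {b, d}


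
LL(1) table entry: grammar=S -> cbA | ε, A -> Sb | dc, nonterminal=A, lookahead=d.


For [A, d]: 'd' ∈ FIRST(dc)
Entry: A -> dc


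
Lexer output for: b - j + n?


Scan left to right, longest-match per lexeme
Tokens: ID(b), OP(-), ID(j), OP(+), ID(n)


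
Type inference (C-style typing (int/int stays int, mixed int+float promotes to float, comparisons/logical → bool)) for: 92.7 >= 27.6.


Operand types: float >= float
Rule: comparison yields bool
Result type: bool


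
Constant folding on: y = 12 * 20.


12 * 20 = 240 at compile time
Optimized: y = 240


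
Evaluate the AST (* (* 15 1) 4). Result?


Evaluate inner: (* 15 1) = 15
Evaluate root: (* 15 4) = 60
Result: 60


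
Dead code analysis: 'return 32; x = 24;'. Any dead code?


statement follows a return and is unreachable
Dead: 'x = 24'


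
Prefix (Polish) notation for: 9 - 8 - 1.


left-to-right (same/higher precedence on left): tree is (- (- 9 8) 1)
Prefix: - - 9 8 1


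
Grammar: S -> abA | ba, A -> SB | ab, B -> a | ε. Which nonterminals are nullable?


A nonterminal is nullable iff some alternative derives ε (directly, or every symbol in it is nullable)
Nullable: {B}


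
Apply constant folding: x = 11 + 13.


11 + 13 = 24 at compile time
Optimized: x = 24


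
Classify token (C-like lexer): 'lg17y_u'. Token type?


Pattern: letter/underscore followed by alphanumerics, not a keyword
Type: IDENTIFIER


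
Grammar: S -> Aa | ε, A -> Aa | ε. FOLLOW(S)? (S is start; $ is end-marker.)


$ ∈ FOLLOW(S). For each A -> αBβ: add FIRST(β)\{ε} to FOLLOW(B); if β nullable, add FOLLOW(A).
FOLLOW(S) = {$}


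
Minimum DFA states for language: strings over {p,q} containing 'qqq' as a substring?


KMP-style automaton: 3 progress states + 1 absorbing accept = 4
Minimal DFA: 4 states


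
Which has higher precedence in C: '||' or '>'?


'>' is relational (level 7); '||' is logical OR (level 1)
Higher level binds tighter
'>' has higher precedence than '||'


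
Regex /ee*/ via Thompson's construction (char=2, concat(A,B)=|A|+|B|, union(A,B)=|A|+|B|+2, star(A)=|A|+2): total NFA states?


Syntax tree has 2 char leaf(s), 0 union(s), 1 star(s)
chars contribute 2×2 = 4; each union adds +2; each star adds +2
Total: 4 + 0 + 2 = 6 states


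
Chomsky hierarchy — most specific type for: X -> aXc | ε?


Single nonterminal LHS, but a^n c^n is not regular
Classification: Type 2 (Context-Free)


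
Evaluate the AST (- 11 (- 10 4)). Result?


Evaluate inner: (- 10 4) = 6
Evaluate root: (- 11 6) = 5
Result: 5


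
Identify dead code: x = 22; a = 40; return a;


x is assigned but never read
Dead: 'x = 22'


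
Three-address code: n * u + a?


Break into single-operator statements:
t1 = n * u
t2 = t1 + a


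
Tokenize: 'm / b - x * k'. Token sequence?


Scan left to right, longest-match per lexeme
Tokens: ID(m), OP(/), ID(b), OP(-), ID(x), OP(*), ID(k)


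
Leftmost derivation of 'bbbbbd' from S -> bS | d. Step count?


Derivation: S => bS => bbS => bbbS => bbbbS => bbbbbS => bbbbbd
Steps: 6


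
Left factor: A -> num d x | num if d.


Common prefix: 'num'
Factored: A -> num A', A' -> d x | if d


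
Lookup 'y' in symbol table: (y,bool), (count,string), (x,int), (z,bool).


Lookup 'y' → type bool


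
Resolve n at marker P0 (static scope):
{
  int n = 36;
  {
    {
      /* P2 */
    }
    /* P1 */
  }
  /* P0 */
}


n declared in the same block as P0
n = 36


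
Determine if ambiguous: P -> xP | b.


right-linear, alternatives start with distinct terminals 'x' vs 'b': unique leftmost derivation
Unambiguous


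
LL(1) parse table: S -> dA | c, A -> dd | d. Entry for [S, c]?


For [S, c]: 'c' ∈ FIRST(c)
Entry: S -> c


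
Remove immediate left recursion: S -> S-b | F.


Left-recursive alternatives: S-b; non-recursive: F
Introduce S': S -> FS', S' -> -bS' | ε


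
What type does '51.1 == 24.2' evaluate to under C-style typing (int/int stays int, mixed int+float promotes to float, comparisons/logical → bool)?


Operand types: float == float
Rule: comparison yields bool
Result type: bool


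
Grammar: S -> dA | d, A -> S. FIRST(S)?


Per alternative of S: FIRST(dA) = {d}; FIRST(d) = {d}
FIRST(S) = {d}


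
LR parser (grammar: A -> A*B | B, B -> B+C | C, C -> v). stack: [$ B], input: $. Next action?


lookahead ∉ {+} so B won't extend; reduce A -> B
Action: reduce (A -> B)


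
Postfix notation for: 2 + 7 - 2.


Left to right (same or higher precedence on left)
Postfix: 2 7 + 2 -


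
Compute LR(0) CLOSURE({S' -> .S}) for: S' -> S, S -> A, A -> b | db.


Start: S' -> .S
For each item with dot before a nonterminal B, add B -> .γ for every B-production
Closure: [S' -> .S, S -> .A, A -> .b, A -> .db]


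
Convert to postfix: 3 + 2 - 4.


Left to right (same or higher precedence on left)
Postfix: 3 2 + 4 -


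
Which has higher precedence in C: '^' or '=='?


'==' is equality (level 6); '^' is bitwise XOR (level 4)
Higher level binds tighter
'==' has higher precedence than '^'


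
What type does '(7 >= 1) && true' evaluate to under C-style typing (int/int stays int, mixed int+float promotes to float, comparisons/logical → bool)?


Operand types: bool && bool
Rule: logical operators take bool operands and yield bool
Result type: bool
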